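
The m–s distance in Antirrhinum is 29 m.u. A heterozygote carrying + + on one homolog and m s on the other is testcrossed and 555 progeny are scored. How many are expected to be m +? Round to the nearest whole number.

80

A map distance of 29 m.u. corresponds to a recombination frequency of 0.290.
The F1 is + + / m s, so m + is a recombinant gamete class with expected frequency r/2 = 0.290/2 = 0.1450.
Expected number = 0.1450 × 555 = 80.47 ≈ 80.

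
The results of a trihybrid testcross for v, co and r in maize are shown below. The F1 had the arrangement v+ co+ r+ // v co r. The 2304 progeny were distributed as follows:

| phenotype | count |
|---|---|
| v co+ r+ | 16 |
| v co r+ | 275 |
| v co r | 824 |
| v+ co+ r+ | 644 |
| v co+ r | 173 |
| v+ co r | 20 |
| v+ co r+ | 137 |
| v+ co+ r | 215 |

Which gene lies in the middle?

The two rarest classes, v co+ r+ and v+ co r, are the double crossovers. Comparing them with the parentals, only the v allele has switched, so v is the middle locus and the order is co – v – r.

v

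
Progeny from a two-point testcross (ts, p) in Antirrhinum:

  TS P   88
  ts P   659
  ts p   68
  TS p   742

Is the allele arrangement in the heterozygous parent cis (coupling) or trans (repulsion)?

trans

The two most frequent classes are TS p (742) and ts P (659); these are the parental (non-recombinant) types.
So the F1 carried TS p on one chromosome and ts P on the other — the recessive alleles are on opposite chromosomes (trans / repulsion).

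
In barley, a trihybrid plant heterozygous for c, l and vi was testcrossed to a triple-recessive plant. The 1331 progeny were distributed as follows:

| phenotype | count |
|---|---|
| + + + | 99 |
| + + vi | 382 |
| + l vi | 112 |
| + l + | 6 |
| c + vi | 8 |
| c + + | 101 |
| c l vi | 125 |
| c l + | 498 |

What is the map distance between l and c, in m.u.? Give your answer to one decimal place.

17.1 m.u.

The two most frequent reciprocal classes, + + vi and c l +, are the parental types, so the F1 was + + vi / c l +.
The two rarest classes, c + vi and + l +, are the double crossovers. Comparing them with the parentals, only the c allele has switched, so c is the middle locus and the order is vi – c – l.
Crossovers in the c–l interval produce the single-crossover classes + l vi and c + + (112 + 101 = 213) plus the double crossovers (14).
RF(c–l) = (213 + 14) / 1331 = 227/1331 = 0.1705 → 17.1 m.u.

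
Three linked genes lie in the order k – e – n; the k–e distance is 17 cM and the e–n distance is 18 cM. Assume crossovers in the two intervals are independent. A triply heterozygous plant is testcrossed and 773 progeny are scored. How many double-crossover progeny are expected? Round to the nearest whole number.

24

Map distances give recombination frequencies of 0.170 and 0.180 for the two intervals.
With no interference, expected double-crossover frequency = 0.170 × 0.180 = 0.03060.
Expected number = 0.03060 × 773 = 23.65 ≈ 24.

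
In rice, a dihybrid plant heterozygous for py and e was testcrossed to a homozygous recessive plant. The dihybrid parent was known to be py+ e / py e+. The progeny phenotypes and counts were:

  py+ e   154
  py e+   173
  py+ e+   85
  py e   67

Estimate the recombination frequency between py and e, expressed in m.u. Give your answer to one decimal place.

The recombinant classes are py+ e+ and py e: 85 + 67 = 152.
Recombination frequency = 152/479 = 0.3173 ≈ 31.7%, i.e. 31.7 m.u.

31.7 m.u.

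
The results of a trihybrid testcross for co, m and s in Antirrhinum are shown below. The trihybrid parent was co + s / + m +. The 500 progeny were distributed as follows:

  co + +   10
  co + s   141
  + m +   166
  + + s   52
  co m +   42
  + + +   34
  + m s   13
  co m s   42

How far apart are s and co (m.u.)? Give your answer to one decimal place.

The two rarest classes, co + + and + m s, are the double crossovers. Comparing them with the parentals, only the s allele has switched, so s is the middle locus and the order is m – s – co.
Crossovers in the s–co interval produce the single-crossover classes + + s and co m + (52 + 42 = 94) plus the double crossovers (23).
RF(s–co) = (94 + 23) / 500 = 117/500 = 0.2340 → 23.4 m.u.

23.4 m.u.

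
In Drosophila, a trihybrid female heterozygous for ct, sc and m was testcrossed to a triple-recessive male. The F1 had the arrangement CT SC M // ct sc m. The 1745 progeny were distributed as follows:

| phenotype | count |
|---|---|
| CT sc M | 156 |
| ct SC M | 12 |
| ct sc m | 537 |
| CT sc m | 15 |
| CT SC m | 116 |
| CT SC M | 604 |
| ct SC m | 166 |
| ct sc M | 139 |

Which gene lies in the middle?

The two rarest classes, ct SC M and CT sc m, are the double crossovers. Comparing them with the parentals, only the ct allele has switched, so ct is the middle locus and the order is sc – ct – m.

ct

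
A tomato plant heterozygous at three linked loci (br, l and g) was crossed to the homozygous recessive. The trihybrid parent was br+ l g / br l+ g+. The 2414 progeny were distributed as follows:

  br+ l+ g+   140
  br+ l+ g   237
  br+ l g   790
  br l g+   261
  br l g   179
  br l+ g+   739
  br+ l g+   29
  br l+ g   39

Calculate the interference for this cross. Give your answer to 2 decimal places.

The two rarest classes, br+ l g+ and br l+ g, are the double crossovers. Comparing them with the parentals, only the g allele has switched, so g is the middle locus and the order is br – g – l.
br–g: (319 + 68)/2414 = 0.1603; g–l: (498 + 68)/2414 = 0.2345.
Expected DCO frequency = 0.1603 × 0.2345 ≈ 0.03759; observed = 68/2414 ≈ 0.02817.
Coefficient of coincidence = 0.02817/0.03759 ≈ 0.75; interference = 1 − 0.75 = 0.25.

0.25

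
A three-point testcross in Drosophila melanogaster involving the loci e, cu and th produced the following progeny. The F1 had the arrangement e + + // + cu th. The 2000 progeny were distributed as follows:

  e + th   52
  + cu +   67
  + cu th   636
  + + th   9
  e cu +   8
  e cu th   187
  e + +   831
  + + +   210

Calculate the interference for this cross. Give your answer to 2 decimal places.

The two rarest classes, e cu + and + + th, are the double crossovers. Comparing them with the parentals, only the cu allele has switched, so cu is the middle locus and the order is e – cu – th.
e–cu: (397 + 17)/2000 = 0.2070; cu–th: (119 + 17)/2000 = 0.0680.
Expected DCO frequency = 0.2070 × 0.0680 ≈ 0.01408; observed = 17/2000 ≈ 0.00850.
Coefficient of coincidence = 0.00850/0.01408 ≈ 0.60; interference = 1 − 0.60 = 0.40.

0.40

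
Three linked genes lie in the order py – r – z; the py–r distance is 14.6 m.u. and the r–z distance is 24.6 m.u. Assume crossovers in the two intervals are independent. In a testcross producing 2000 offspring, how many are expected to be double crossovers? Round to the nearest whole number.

Map distances give recombination frequencies of 0.146 and 0.246 for the two intervals.
With no interference, expected double-crossover frequency = 0.146 × 0.246 = 0.03592.
Expected number = 0.03592 × 2000 = 71.83 ≈ 72.

72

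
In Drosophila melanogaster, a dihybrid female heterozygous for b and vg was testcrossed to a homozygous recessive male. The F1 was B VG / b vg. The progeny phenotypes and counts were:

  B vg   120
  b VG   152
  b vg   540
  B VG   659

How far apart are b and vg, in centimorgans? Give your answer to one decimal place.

The recombinant classes are B vg and b VG: 120 + 152 = 272.
Recombination frequency = 272/1471 = 0.1849 ≈ 18.5%, i.e. 18.5 centimorgans.

18.5 centimorgans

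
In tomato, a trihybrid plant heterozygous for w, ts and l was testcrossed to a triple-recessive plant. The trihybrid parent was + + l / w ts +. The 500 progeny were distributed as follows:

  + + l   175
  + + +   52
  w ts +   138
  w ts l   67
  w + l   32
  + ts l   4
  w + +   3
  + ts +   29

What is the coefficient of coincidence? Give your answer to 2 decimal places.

0.41

The two rarest classes, + ts l and w + +, are the double crossovers. Comparing them with the parentals, only the ts allele has switched, so ts is the middle locus and the order is w – ts – l.
w–ts: (61 + 7)/500 = 0.1360; ts–l: (119 + 7)/500 = 0.2520.
Expected DCO frequency = 0.1360 × 0.2520 ≈ 0.03427; observed = 7/500 ≈ 0.01400.
Coefficient of coincidence = 0.01400/0.03427 ≈ 0.41.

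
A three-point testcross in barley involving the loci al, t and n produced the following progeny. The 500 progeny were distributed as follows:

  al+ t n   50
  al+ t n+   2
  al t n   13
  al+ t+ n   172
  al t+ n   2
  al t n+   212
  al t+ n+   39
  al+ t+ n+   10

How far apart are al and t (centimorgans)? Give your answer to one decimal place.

18.6 centimorgans

The two most frequent reciprocal classes, al t n+ and al+ t+ n, are the parental types, so the F1 was al t n+ / al+ t+ n.
The two rarest classes, al+ t n+ and al t+ n, are the double crossovers. Comparing them with the parentals, only the al allele has switched, so al is the middle locus and the order is t – al – n.
Crossovers in the t–al interval produce the single-crossover classes al t+ n+ and al+ t n (39 + 50 = 89) plus the double crossovers (4).
RF(t–al) = (89 + 4) / 500 = 93/500 = 0.1860 → 18.6 centimorgans.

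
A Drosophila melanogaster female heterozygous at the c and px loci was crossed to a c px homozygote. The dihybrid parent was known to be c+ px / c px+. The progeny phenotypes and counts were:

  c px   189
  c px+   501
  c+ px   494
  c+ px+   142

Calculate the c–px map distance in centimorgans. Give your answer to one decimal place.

The recombinant classes are c+ px+ and c px: 142 + 189 = 331.
Recombination frequency = 331/1326 = 0.2496 ≈ 25.0%, i.e. 25.0 centimorgans.

25.0 centimorgans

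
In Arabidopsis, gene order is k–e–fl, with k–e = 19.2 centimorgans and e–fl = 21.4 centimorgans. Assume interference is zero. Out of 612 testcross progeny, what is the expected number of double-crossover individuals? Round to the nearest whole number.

25

Map distances give recombination frequencies of 0.192 and 0.214 for the two intervals.
With no interference, expected double-crossover frequency = 0.192 × 0.214 = 0.04109.
Expected number = 0.04109 × 612 = 25.15 ≈ 25.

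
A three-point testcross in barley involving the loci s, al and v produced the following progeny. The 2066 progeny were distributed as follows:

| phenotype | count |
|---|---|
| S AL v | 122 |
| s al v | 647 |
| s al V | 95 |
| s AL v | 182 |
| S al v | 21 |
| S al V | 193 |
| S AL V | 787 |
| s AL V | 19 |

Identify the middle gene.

s

The two most frequent reciprocal classes, s al v and S AL V, are the parental types, so the F1 was s al v / S AL V.
The two rarest classes, S al v and s AL V, are the double crossovers. Comparing them with the parentals, only the s allele has switched, so s is the middle locus and the order is al – s – v.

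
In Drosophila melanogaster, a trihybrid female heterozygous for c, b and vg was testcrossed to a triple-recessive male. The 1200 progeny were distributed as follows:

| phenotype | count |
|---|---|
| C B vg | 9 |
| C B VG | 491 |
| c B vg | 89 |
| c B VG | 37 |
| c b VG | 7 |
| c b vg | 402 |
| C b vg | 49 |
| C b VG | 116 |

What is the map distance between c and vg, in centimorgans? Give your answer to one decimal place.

8.5 centimorgans

The two most frequent reciprocal classes, c b vg and C B VG, are the parental types, so the F1 was c b vg / C B VG.
The two rarest classes, c b VG and C B vg, are the double crossovers. Comparing them with the parentals, only the vg allele has switched, so vg is the middle locus and the order is c – vg – b.
Crossovers in the c–vg interval produce the single-crossover classes C b vg and c B VG (49 + 37 = 86) plus the double crossovers (16).
RF(c–vg) = (86 + 16) / 1200 = 102/1200 = 0.0850 → 8.5 centimorgans.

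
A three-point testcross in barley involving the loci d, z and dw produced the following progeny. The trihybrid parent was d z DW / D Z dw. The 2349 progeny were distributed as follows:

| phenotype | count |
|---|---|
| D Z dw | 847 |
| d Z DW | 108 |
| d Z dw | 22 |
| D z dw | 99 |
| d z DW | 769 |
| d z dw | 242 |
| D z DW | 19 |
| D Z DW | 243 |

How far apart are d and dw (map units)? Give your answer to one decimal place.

The two rarest classes, D z DW and d Z dw, are the double crossovers. Comparing them with the parentals, only the d allele has switched, so d is the middle locus and the order is z – d – dw.
Crossovers in the d–dw interval produce the single-crossover classes d z dw and D Z DW (242 + 243 = 485) plus the double crossovers (41).
RF(d–dw) = (485 + 41) / 2349 = 526/2349 = 0.2239 → 22.4 map units.

22.4 map units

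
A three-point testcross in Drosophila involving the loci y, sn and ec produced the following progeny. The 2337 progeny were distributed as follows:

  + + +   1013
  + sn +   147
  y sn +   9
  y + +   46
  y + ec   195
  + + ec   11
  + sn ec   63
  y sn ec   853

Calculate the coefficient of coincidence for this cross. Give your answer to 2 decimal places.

The two most frequent reciprocal classes, + + + and y sn ec, are the parental types, so the F1 was + + + / y sn ec.
The two rarest classes, + + ec and y sn +, are the double crossovers. Comparing them with the parentals, only the ec allele has switched, so ec is the middle locus and the order is y – ec – sn.
y–ec: (109 + 20)/2337 = 0.0552; ec–sn: (342 + 20)/2337 = 0.1549.
Expected DCO frequency = 0.0552 × 0.1549 ≈ 0.00855; observed = 20/2337 ≈ 0.00856.
Coefficient of coincidence = 0.00856/0.00855 ≈ 1.00.

1.00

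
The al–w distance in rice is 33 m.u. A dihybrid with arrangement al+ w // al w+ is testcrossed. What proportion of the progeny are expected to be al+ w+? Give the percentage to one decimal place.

A map distance of 33 m.u. corresponds to a recombination frequency of 0.330.
The F1 is al+ w / al w+, so al+ w+ is a recombinant gamete class with expected frequency r/2 = 0.330/2 = 0.1650.
That is 0.1650 = 16.5% of the progeny.

16.5%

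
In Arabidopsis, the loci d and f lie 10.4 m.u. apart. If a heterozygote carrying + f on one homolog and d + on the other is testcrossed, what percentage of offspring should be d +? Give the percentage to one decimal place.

44.8%

A map distance of 10.4 m.u. corresponds to a recombination frequency of 0.104.
The F1 is + f / d +, so d + is a parental gamete class with expected frequency (1 − r)/2 = 0.896/2 = 0.4480.
That is 0.4480 = 44.8% of the progeny.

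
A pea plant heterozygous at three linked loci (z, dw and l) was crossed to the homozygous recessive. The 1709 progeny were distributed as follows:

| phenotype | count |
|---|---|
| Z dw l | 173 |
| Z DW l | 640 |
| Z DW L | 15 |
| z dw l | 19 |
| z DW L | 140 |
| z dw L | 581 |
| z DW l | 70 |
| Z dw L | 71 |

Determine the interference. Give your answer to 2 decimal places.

The two most frequent reciprocal classes, z dw L and Z DW l, are the parental types, so the F1 was z dw L / Z DW l.
The two rarest classes, z dw l and Z DW L, are the double crossovers. Comparing them with the parentals, only the l allele has switched, so l is the middle locus and the order is dw – l – z.
dw–l: (313 + 34)/1709 = 0.2030; l–z: (141 + 34)/1709 = 0.1024.
Expected DCO frequency = 0.2030 × 0.1024 ≈ 0.02079; observed = 34/1709 ≈ 0.01989.
Coefficient of coincidence = 0.01989/0.02079 ≈ 0.96; interference = 1 − 0.96 = 0.04.

0.04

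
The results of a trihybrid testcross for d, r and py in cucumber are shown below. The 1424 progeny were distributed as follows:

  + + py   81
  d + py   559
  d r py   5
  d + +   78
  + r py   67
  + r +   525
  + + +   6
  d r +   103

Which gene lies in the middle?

The two most frequent reciprocal classes, + r + and d + py, are the parental types, so the F1 was + r + / d + py.
The two rarest classes, + + + and d r py, are the double crossovers. Comparing them with the parentals, only the r allele has switched, so r is the middle locus and the order is py – r – d.

r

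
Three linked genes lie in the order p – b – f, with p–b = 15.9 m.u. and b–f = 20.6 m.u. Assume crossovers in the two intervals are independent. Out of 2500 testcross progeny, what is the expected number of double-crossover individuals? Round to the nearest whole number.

Map distances give recombination frequencies of 0.159 and 0.206 for the two intervals.
With no interference, expected double-crossover frequency = 0.159 × 0.206 = 0.03275.
Expected number = 0.03275 × 2500 = 81.89 ≈ 82.

82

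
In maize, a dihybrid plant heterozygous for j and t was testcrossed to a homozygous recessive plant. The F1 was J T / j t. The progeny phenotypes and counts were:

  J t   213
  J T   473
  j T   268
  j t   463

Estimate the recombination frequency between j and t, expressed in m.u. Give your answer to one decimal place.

The recombinant classes are J t and j T: 213 + 268 = 481.
Recombination frequency = 481/1417 = 0.3394 ≈ 33.9%, i.e. 33.9 m.u.

33.9 m.u.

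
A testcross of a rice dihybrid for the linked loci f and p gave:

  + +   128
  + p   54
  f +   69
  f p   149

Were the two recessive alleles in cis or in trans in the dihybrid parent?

cis

The two most frequent classes are + + (128) and f p (149); these are the parental (non-recombinant) types.
So the F1 carried + + on one chromosome and f p on the other — the recessive alleles are on the same chromosome (cis / coupling).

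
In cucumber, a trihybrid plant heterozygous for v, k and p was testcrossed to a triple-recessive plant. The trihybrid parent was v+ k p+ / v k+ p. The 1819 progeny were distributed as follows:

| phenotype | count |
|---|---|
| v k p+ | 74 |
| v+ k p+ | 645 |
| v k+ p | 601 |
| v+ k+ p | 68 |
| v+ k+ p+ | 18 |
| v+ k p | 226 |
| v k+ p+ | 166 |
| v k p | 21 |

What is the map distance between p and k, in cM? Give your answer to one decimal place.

The two rarest classes, v+ k+ p+ and v k p, are the double crossovers. Comparing them with the parentals, only the k allele has switched, so k is the middle locus and the order is v – k – p.
Crossovers in the k–p interval produce the single-crossover classes v+ k p and v k+ p+ (226 + 166 = 392) plus the double crossovers (39).
RF(k–p) = (392 + 39) / 1819 = 431/1819 = 0.2369 → 23.7 cM.

23.7 cM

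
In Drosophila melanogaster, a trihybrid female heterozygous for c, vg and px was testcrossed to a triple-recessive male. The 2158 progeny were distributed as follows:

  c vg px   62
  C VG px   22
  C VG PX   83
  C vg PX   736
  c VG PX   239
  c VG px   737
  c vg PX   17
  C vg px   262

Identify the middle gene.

The two most frequent reciprocal classes, C vg PX and c VG px, are the parental types, so the F1 was C vg PX / c VG px.
The two rarest classes, c vg PX and C VG px, are the double crossovers. Comparing them with the parentals, only the c allele has switched, so c is the middle locus and the order is px – c – vg.

c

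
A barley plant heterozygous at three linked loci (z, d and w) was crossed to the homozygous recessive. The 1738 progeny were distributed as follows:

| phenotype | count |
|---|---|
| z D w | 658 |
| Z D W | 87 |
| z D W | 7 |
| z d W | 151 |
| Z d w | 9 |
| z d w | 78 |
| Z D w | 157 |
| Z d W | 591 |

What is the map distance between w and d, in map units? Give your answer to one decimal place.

10.4 map units

The two most frequent reciprocal classes, Z d W and z D w, are the parental types, so the F1 was Z d W / z D w.
The two rarest classes, Z d w and z D W, are the double crossovers. Comparing them with the parentals, only the w allele has switched, so w is the middle locus and the order is d – w – z.
Crossovers in the d–w interval produce the single-crossover classes Z D W and z d w (87 + 78 = 165) plus the double crossovers (16).
RF(d–w) = (165 + 16) / 1738 = 181/1738 = 0.1041 → 10.4 map units.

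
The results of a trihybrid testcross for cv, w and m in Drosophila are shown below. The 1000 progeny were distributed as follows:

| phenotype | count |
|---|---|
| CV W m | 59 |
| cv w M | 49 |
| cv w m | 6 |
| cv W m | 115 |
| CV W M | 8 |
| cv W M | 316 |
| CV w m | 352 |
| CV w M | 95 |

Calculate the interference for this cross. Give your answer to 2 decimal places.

0.49

The two most frequent reciprocal classes, CV w m and cv W M, are the parental types, so the F1 was CV w m / cv W M.
The two rarest classes, cv w m and CV W M, are the double crossovers. Comparing them with the parentals, only the cv allele has switched, so cv is the middle locus and the order is m – cv – w.
m–cv: (210 + 14)/1000 = 0.2240; cv–w: (108 + 14)/1000 = 0.1220.
Expected DCO frequency = 0.2240 × 0.1220 ≈ 0.02733; observed = 14/1000 ≈ 0.01400.
Coefficient of coincidence = 0.01400/0.02733 ≈ 0.51; interference = 1 − 0.51 = 0.49.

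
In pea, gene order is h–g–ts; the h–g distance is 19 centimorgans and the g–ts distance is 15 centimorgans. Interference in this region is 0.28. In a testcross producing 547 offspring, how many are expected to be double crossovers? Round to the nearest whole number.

11

Map distances give recombination frequencies of 0.190 and 0.150 for the two intervals.
With interference 0.28 (so coincidence = 0.72), expected double-crossover frequency = 0.190 × 0.150 × 0.72 = 0.02052.
Expected number = 0.02052 × 547 = 11.22 ≈ 11.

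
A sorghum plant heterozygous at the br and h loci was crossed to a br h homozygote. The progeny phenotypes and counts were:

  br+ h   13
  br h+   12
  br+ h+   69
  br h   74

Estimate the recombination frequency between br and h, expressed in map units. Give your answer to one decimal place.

The two most frequent classes, br+ h+ (69) and br h (74), are the parental types, so the F1 was br+ h+ / br h.
The recombinant classes are br+ h and br h+: 13 + 12 = 25.
Recombination frequency = 25/168 = 0.1488 ≈ 14.9%, i.e. 14.9 map units.

14.9 map units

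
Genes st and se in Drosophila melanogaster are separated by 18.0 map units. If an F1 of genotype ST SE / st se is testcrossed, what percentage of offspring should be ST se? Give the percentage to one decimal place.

9.0%

A map distance of 18.0 map units corresponds to a recombination frequency of 0.180.
The F1 is ST SE / st se, so ST se is a recombinant gamete class with expected frequency r/2 = 0.180/2 = 0.0900.
That is 0.0900 = 9.0% of the progeny.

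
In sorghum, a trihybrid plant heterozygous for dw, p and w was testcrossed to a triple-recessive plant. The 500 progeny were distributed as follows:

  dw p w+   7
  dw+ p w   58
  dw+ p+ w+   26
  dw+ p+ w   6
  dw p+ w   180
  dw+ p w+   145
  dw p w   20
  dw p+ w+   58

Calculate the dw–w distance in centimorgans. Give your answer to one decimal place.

The two most frequent reciprocal classes, dw+ p w+ and dw p+ w, are the parental types, so the F1 was dw+ p w+ / dw p+ w.
The two rarest classes, dw p w+ and dw+ p+ w, are the double crossovers. Comparing them with the parentals, only the dw allele has switched, so dw is the middle locus and the order is p – dw – w.
Crossovers in the dw–w interval produce the single-crossover classes dw+ p w and dw p+ w+ (58 + 58 = 116) plus the double crossovers (13).
RF(dw–w) = (116 + 13) / 500 = 129/500 = 0.2580 → 25.8 centimorgans.

25.8 centimorgans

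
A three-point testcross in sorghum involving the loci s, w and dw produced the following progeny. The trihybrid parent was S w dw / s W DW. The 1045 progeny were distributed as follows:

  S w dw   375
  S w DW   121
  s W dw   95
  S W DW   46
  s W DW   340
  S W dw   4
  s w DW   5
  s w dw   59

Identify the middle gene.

w

The two rarest classes, S W dw and s w DW, are the double crossovers. Comparing them with the parentals, only the w allele has switched, so w is the middle locus and the order is dw – w – s.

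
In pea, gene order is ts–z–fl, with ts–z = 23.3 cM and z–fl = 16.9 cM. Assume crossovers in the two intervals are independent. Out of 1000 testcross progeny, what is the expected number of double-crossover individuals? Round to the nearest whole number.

39

Map distances give recombination frequencies of 0.233 and 0.169 for the two intervals.
With no interference, expected double-crossover frequency = 0.233 × 0.169 = 0.03938.
Expected number = 0.03938 × 1000 = 39.38 ≈ 39.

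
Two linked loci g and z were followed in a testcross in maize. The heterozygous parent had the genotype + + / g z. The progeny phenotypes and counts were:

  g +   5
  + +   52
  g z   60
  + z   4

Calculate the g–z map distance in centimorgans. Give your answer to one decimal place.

7.4 centimorgans

The recombinant classes are + z and g +: 4 + 5 = 9.
Recombination frequency = 9/121 = 0.0744 ≈ 7.4%, i.e. 7.4 centimorgans.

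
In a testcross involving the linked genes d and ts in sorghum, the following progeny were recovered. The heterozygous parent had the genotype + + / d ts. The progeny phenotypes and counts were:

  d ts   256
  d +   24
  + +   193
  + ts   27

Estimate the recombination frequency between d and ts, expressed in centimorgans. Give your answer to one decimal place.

The recombinant classes are + ts and d +: 27 + 24 = 51.
Recombination frequency = 51/500 = 0.1020 ≈ 10.2%, i.e. 10.2 centimorgans.

10.2 centimorgans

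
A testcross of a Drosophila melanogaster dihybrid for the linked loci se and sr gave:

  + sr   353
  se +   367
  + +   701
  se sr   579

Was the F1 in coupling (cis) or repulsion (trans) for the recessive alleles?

cis

The two most frequent classes are + + (701) and se sr (579); these are the parental (non-recombinant) types.
So the F1 carried + + on one chromosome and se sr on the other — the recessive alleles are on the same chromosome (cis / coupling).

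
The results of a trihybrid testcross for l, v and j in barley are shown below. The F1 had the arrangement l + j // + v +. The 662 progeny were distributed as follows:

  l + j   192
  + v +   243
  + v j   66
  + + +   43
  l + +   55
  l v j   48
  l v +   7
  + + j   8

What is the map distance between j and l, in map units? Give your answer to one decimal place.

20.5 map units

The two rarest classes, + + j and l v +, are the double crossovers. Comparing them with the parentals, only the l allele has switched, so l is the middle locus and the order is j – l – v.
Crossovers in the j–l interval produce the single-crossover classes l + + and + v j (55 + 66 = 121) plus the double crossovers (15).
RF(j–l) = (121 + 15) / 662 = 136/662 = 0.2054 → 20.5 map units.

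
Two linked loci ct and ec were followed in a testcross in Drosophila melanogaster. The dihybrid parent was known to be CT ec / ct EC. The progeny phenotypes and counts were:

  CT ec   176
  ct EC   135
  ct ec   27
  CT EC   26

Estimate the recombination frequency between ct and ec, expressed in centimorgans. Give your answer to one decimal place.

The recombinant classes are CT EC and ct ec: 26 + 27 = 53.
Recombination frequency = 53/364 = 0.1456 ≈ 14.6%, i.e. 14.6 centimorgans.

14.6 centimorgans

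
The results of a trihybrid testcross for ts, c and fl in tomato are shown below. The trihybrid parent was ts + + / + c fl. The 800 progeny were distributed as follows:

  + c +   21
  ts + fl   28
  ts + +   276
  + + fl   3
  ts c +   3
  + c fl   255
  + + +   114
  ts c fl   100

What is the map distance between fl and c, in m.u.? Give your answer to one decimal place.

6.9 m.u.

The two rarest classes, ts c + and + + fl, are the double crossovers. Comparing them with the parentals, only the c allele has switched, so c is the middle locus and the order is ts – c – fl.
Crossovers in the c–fl interval produce the single-crossover classes ts + fl and + c + (28 + 21 = 49) plus the double crossovers (6).
RF(c–fl) = (49 + 6) / 800 = 55/800 = 0.0688 → 6.9 m.u.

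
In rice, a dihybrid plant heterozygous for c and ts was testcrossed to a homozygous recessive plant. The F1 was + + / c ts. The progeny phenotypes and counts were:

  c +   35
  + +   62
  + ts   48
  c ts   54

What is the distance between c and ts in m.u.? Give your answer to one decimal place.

41.7 m.u.

The recombinant classes are + ts and c +: 48 + 35 = 83.
Recombination frequency = 83/199 = 0.4171 ≈ 41.7%, i.e. 41.7 m.u.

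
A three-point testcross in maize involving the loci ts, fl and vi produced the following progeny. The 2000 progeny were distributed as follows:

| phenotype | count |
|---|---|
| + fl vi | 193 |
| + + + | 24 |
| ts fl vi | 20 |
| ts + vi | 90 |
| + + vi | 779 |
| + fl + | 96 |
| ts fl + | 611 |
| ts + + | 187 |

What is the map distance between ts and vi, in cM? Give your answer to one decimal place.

The two most frequent reciprocal classes, ts fl + and + + vi, are the parental types, so the F1 was ts fl + / + + vi.
The two rarest classes, ts fl vi and + + +, are the double crossovers. Comparing them with the parentals, only the vi allele has switched, so vi is the middle locus and the order is ts – vi – fl.
Crossovers in the ts–vi interval produce the single-crossover classes + fl + and ts + vi (96 + 90 = 186) plus the double crossovers (44).
RF(ts–vi) = (186 + 44) / 2000 = 230/2000 = 0.1150 → 11.5 cM.

11.5 cM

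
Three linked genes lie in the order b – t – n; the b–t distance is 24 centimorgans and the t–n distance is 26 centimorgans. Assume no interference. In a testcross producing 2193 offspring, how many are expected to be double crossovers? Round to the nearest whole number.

137

Map distances give recombination frequencies of 0.240 and 0.260 for the two intervals.
With no interference, expected double-crossover frequency = 0.240 × 0.260 = 0.06240.
Expected number = 0.06240 × 2193 = 136.84 ≈ 137.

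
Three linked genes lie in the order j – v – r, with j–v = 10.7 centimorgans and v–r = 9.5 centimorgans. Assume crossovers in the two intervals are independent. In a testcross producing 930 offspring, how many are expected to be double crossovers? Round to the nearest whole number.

9

Map distances give recombination frequencies of 0.107 and 0.095 for the two intervals.
With no interference, expected double-crossover frequency = 0.107 × 0.095 = 0.01017.
Expected number = 0.01017 × 930 = 9.45 ≈ 9.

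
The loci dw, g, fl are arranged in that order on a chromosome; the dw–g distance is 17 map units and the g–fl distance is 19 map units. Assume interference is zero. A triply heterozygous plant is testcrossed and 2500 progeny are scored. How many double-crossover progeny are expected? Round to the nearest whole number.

Map distances give recombination frequencies of 0.170 and 0.190 for the two intervals.
With no interference, expected double-crossover frequency = 0.170 × 0.190 = 0.03230.
Expected number = 0.03230 × 2500 = 80.75 ≈ 81.

81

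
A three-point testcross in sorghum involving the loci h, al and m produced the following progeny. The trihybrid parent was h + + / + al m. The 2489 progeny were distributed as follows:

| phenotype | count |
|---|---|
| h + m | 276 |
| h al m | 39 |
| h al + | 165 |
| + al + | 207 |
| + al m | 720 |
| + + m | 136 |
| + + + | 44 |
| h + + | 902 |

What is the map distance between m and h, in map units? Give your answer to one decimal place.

22.7 map units

The two rarest classes, + + + and h al m, are the double crossovers. Comparing them with the parentals, only the h allele has switched, so h is the middle locus and the order is al – h – m.
Crossovers in the h–m interval produce the single-crossover classes h + m and + al + (276 + 207 = 483) plus the double crossovers (83).
RF(h–m) = (483 + 83) / 2489 = 566/2489 = 0.2274 → 22.7 map units.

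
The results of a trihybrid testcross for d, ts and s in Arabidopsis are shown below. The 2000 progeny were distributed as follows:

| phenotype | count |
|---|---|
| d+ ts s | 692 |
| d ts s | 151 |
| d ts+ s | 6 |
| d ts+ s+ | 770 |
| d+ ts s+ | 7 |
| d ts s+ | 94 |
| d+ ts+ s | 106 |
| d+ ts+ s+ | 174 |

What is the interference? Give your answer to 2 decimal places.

0.64

The two most frequent reciprocal classes, d+ ts s and d ts+ s+, are the parental types, so the F1 was d+ ts s / d ts+ s+.
The two rarest classes, d+ ts s+ and d ts+ s, are the double crossovers. Comparing them with the parentals, only the s allele has switched, so s is the middle locus and the order is d – s – ts.
d–s: (325 + 13)/2000 = 0.1690; s–ts: (200 + 13)/2000 = 0.1065.
Expected DCO frequency = 0.1690 × 0.1065 ≈ 0.01800; observed = 13/2000 ≈ 0.00650.
Coefficient of coincidence = 0.00650/0.01800 ≈ 0.36; interference = 1 − 0.36 = 0.64.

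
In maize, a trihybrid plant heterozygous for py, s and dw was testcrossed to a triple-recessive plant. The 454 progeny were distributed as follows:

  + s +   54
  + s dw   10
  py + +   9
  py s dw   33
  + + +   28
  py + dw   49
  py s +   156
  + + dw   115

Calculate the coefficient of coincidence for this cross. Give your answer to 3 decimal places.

The two most frequent reciprocal classes, + + dw and py s +, are the parental types, so the F1 was + + dw / py s +.
The two rarest classes, + s dw and py + +, are the double crossovers. Comparing them with the parentals, only the s allele has switched, so s is the middle locus and the order is dw – s – py.
dw–s: (61 + 19)/454 = 0.1762; s–py: (103 + 19)/454 = 0.2687.
Expected DCO frequency = 0.1762 × 0.2687 ≈ 0.04734; observed = 19/454 ≈ 0.04185.
Coefficient of coincidence = 0.04185/0.04734 ≈ 0.884.

0.884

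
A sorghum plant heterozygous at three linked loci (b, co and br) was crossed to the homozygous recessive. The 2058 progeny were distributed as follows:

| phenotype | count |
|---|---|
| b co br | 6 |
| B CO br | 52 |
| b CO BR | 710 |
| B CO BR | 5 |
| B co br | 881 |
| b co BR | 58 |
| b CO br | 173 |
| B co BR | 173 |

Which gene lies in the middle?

b

The two most frequent reciprocal classes, b CO BR and B co br, are the parental types, so the F1 was b CO BR / B co br.
The two rarest classes, B CO BR and b co br, are the double crossovers. Comparing them with the parentals, only the b allele has switched, so b is the middle locus and the order is co – b – br.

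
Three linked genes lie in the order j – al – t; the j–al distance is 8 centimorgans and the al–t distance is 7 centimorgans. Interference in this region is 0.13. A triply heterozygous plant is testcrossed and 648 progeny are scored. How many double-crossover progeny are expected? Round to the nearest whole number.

3

Map distances give recombination frequencies of 0.080 and 0.070 for the two intervals.
With interference 0.13 (so coincidence = 0.87), expected double-crossover frequency = 0.080 × 0.070 × 0.87 = 0.00487.
Expected number = 0.00487 × 648 = 3.16 ≈ 3.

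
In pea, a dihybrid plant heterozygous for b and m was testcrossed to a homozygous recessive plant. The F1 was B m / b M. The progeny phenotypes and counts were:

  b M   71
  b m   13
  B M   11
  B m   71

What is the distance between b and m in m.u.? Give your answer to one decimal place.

14.5 m.u.

The recombinant classes are B M and b m: 11 + 13 = 24.
Recombination frequency = 24/166 = 0.1446 ≈ 14.5%, i.e. 14.5 m.u.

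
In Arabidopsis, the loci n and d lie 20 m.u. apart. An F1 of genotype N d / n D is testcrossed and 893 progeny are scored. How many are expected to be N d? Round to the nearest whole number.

A map distance of 20 m.u. corresponds to a recombination frequency of 0.200.
The F1 is N d / n D, so N d is a parental gamete class with expected frequency (1 − r)/2 = 0.800/2 = 0.4000.
Expected number = 0.4000 × 893 = 357.20 ≈ 357.

357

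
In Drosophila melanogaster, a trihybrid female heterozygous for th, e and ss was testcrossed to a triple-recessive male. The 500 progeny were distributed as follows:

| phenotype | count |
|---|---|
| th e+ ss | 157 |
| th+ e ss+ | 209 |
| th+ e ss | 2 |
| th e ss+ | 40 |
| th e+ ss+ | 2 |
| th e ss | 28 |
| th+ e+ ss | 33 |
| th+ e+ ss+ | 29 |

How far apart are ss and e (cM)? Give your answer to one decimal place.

12.2 cM

The two most frequent reciprocal classes, th+ e ss+ and th e+ ss, are the parental types, so the F1 was th+ e ss+ / th e+ ss.
The two rarest classes, th+ e ss and th e+ ss+, are the double crossovers. Comparing them with the parentals, only the ss allele has switched, so ss is the middle locus and the order is e – ss – th.
Crossovers in the e–ss interval produce the single-crossover classes th+ e+ ss+ and th e ss (29 + 28 = 57) plus the double crossovers (4).
RF(e–ss) = (57 + 4) / 500 = 61/500 = 0.1220 → 12.2 cM.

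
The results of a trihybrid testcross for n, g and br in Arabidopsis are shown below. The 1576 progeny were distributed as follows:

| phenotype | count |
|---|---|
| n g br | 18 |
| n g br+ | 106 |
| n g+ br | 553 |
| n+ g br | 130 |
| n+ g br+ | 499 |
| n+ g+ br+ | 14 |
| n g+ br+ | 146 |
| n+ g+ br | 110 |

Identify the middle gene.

g

The two most frequent reciprocal classes, n+ g br+ and n g+ br, are the parental types, so the F1 was n+ g br+ / n g+ br.
The two rarest classes, n+ g+ br+ and n g br, are the double crossovers. Comparing them with the parentals, only the g allele has switched, so g is the middle locus and the order is br – g – n.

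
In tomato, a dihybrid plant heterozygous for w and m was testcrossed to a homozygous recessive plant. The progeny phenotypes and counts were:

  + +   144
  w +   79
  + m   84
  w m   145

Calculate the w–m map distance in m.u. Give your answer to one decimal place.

36.1 m.u.

The two most frequent classes, + + (144) and w m (145), are the parental types, so the F1 was + + / w m.
The recombinant classes are + m and w +: 84 + 79 = 163.
Recombination frequency = 163/452 = 0.3606 ≈ 36.1%, i.e. 36.1 m.u.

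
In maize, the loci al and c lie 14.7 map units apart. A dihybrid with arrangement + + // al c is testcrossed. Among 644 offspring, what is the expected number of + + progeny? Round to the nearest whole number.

275

A map distance of 14.7 map units corresponds to a recombination frequency of 0.147.
The F1 is + + / al c, so + + is a parental gamete class with expected frequency (1 − r)/2 = 0.853/2 = 0.4265.
Expected number = 0.4265 × 644 = 274.67 ≈ 275.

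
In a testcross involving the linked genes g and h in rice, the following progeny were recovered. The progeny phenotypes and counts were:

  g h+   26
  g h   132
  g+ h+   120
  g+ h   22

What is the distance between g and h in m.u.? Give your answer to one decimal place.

The two most frequent classes, g+ h+ (120) and g h (132), are the parental types, so the F1 was g+ h+ / g h.
The recombinant classes are g+ h and g h+: 22 + 26 = 48.
Recombination frequency = 48/300 = 0.1600 ≈ 16.0%, i.e. 16.0 m.u.

16.0 m.u.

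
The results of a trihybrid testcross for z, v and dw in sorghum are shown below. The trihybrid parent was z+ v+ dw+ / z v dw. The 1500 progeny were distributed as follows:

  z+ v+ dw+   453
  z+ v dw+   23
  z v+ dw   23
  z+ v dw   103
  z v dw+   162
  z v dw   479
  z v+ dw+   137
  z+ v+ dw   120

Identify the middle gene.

v

The two rarest classes, z+ v dw+ and z v+ dw, are the double crossovers. Comparing them with the parentals, only the v allele has switched, so v is the middle locus and the order is dw – v – z.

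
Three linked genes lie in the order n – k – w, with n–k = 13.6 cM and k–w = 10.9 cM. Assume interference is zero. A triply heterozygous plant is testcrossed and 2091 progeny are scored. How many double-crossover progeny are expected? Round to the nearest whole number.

31

Map distances give recombination frequencies of 0.136 and 0.109 for the two intervals.
With no interference, expected double-crossover frequency = 0.136 × 0.109 = 0.01482.
Expected number = 0.01482 × 2091 = 31.00 ≈ 31.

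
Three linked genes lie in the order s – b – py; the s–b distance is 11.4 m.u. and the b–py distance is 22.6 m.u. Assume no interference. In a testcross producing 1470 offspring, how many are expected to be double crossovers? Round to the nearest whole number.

38

Map distances give recombination frequencies of 0.114 and 0.226 for the two intervals.
With no interference, expected double-crossover frequency = 0.114 × 0.226 = 0.02576.
Expected number = 0.02576 × 1470 = 37.87 ≈ 38.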